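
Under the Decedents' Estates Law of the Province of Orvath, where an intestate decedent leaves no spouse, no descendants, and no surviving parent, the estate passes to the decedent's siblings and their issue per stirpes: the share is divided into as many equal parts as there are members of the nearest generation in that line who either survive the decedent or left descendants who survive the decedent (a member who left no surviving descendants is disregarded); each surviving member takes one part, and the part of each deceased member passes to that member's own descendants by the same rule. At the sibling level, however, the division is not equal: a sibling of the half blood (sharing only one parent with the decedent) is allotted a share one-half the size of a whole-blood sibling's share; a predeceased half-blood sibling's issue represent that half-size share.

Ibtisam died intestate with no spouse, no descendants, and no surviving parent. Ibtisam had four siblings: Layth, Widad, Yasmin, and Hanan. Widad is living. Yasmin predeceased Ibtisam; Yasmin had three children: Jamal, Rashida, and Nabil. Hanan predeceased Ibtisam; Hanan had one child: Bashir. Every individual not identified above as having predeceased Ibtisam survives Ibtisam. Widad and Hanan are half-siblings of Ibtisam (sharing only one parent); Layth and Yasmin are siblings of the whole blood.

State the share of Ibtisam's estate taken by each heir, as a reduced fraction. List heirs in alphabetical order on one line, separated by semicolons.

Bashir 1/6; Jamal 1/9; Layth 1/3; Nabil 1/9; Rashida 1/9; Widad 1/6

No spouse, descendants, or parent survives, so the estate passes to Ibtisam's siblings per stirpes.
Half-blood siblings count for one-half the weight of whole-blood siblings at the initial division.
Dividing 1 in proportion to weights (total weight 3): Layth (weight 1) → 1/3; Widad (weight 1/2) → 1/6; Yasmin (weight 1) → 1/3; Hanan (weight 1/2) → 1/6.
Layth is living and takes 1/3.
Widad is living and takes 1/6.
Yasmin predeceased; the 1/3 allotted to Yasmin's branch passes to Yasmin's issue by representation.
The 1/3 is divided into 3 equal shares of 1/9 among Jamal, Rashida, Nabil.
Jamal is living and takes 1/9.
Rashida is living and takes 1/9.
Nabil is living and takes 1/9.
Hanan predeceased; the 1/6 allotted to Hanan's branch passes to Hanan's issue by representation.
Bashir is the sole taker at this level and receives the full 1/6.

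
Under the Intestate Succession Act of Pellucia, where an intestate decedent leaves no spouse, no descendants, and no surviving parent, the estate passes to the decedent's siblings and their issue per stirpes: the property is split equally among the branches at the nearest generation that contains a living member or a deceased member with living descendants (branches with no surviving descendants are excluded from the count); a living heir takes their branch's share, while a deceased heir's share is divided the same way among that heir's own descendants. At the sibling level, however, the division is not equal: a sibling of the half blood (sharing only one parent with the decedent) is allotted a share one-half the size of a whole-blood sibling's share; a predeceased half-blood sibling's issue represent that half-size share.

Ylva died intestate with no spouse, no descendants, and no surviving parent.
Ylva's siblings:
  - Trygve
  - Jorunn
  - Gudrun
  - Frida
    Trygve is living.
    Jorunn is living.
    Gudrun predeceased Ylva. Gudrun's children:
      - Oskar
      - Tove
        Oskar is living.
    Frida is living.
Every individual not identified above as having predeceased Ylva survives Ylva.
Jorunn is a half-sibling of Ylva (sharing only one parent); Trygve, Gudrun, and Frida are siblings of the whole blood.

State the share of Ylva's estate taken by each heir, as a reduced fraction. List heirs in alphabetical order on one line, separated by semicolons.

Frida 2/7; Jorunn 1/7; Oskar 1/7; Tove 1/7; Trygve 2/7

No spouse, descendants, or parent survives, so the estate passes to Ylva's siblings per stirpes.
Half-blood siblings count for one-half the weight of whole-blood siblings at the initial division.
Dividing 1 in proportion to weights (total weight 7/2): Trygve (weight 1) → 2/7; Jorunn (weight 1/2) → 1/7; Gudrun (weight 1) → 2/7; Frida (weight 1) → 2/7.
Trygve is living and takes 2/7.
Jorunn is living and takes 1/7.
Gudrun predeceased; the 2/7 allotted to Gudrun's branch passes to Gudrun's issue by representation.
The 2/7 is divided into 2 equal shares of 1/7 among Oskar, Tove.
Oskar is living and takes 1/7.
Tove is living and takes 1/7.
Frida is living and takes 2/7.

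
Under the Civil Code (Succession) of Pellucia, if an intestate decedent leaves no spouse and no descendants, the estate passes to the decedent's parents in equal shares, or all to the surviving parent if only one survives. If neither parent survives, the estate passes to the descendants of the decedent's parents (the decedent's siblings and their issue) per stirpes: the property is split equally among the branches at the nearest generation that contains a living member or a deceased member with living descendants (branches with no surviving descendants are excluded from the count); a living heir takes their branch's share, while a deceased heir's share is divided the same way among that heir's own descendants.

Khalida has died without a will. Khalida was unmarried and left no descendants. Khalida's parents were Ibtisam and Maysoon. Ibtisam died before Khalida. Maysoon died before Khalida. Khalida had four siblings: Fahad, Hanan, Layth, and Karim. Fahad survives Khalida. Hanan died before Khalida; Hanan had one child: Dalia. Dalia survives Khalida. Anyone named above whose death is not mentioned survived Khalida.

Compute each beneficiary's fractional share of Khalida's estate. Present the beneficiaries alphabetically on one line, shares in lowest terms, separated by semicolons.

Neither parent survives and there are no descendants, so the estate passes to Khalida's siblings and their issue per stirpes.
The estate is divided into 4 equal shares of 1/4 among Fahad, Hanan, Layth, Karim.
Fahad is living and takes 1/4.
Hanan predeceased; the 1/4 allotted to Hanan's branch passes to Hanan's issue by representation.
Dalia is the sole taker at this level and receives the full 1/4.
Layth is living and takes 1/4.
Karim is living and takes 1/4.

Dalia 1/4; Fahad 1/4; Karim 1/4; Layth 1/4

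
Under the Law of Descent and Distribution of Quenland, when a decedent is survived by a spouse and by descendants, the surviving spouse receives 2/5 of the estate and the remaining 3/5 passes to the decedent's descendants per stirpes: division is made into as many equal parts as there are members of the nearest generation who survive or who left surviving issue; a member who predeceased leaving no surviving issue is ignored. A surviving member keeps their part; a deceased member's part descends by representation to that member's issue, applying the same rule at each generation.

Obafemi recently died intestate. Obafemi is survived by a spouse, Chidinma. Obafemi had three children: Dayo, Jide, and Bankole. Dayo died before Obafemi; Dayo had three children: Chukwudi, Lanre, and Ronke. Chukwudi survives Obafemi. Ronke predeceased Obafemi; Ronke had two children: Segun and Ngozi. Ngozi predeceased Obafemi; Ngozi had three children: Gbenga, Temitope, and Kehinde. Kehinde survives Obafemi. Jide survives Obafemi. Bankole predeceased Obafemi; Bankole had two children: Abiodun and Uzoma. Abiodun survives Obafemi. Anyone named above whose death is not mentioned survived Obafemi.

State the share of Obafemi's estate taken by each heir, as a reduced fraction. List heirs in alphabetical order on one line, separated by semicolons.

Abiodun 1/10; Chidinma 2/5; Chukwudi 1/15; Gbenga 1/90; Jide 1/5; Kehinde 1/90; Lanre 1/15; Segun 1/30; Temitope 1/90; Uzoma 1/10

Chidinma, as surviving spouse, takes 2/5.
The remaining 3/5 passes to Obafemi's descendants per stirpes.
The 3/5 is divided into 3 equal shares of 1/5 among Dayo, Jide, Bankole.
Dayo predeceased; the 1/5 allotted to Dayo's branch passes to Dayo's issue by representation.
The 1/5 is divided into 3 equal shares of 1/15 among Chukwudi, Lanre, Ronke.
Chukwudi is living and takes 1/15.
Lanre is living and takes 1/15.
Ronke predeceased; the 1/15 allotted to Ronke's branch passes to Ronke's issue by representation.
The 1/15 is divided into 2 equal shares of 1/30 among Segun, Ngozi.
Segun is living and takes 1/30.
Ngozi predeceased; the 1/30 allotted to Ngozi's branch passes to Ngozi's issue by representation.
The 1/30 is divided into 3 equal shares of 1/90 among Gbenga, Temitope, Kehinde.
Gbenga is living and takes 1/90.
Temitope is living and takes 1/90.
Kehinde is living and takes 1/90.
Jide is living and takes 1/5.
Bankole predeceased; the 1/5 allotted to Bankole's branch passes to Bankole's issue by representation.
The 1/5 is divided into 2 equal shares of 1/10 among Abiodun, Uzoma.
Abiodun is living and takes 1/10.
Uzoma is living and takes 1/10.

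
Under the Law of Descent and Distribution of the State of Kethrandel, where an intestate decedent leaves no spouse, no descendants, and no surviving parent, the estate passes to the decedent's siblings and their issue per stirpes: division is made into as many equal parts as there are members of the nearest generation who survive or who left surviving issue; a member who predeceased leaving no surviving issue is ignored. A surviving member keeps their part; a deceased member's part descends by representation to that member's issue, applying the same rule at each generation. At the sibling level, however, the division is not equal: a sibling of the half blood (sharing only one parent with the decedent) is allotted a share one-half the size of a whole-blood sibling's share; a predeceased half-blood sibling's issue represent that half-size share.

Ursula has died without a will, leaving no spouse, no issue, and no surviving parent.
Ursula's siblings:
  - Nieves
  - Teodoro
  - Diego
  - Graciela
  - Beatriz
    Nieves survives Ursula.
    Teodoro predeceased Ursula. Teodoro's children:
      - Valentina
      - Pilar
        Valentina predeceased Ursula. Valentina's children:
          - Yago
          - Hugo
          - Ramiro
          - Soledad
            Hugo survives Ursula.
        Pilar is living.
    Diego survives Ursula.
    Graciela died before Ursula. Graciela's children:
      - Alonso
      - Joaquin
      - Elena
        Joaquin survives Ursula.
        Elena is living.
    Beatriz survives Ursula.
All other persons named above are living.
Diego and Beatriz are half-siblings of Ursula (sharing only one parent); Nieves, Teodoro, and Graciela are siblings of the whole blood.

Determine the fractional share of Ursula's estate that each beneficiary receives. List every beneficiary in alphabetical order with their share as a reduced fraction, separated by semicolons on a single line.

No spouse, descendants, or parent survives, so the estate passes to Ursula's siblings per stirpes.
Half-blood siblings count for one-half the weight of whole-blood siblings at the initial division.
Dividing 1 in proportion to weights (total weight 4): Nieves (weight 1) → 1/4; Teodoro (weight 1) → 1/4; Diego (weight 1/2) → 1/8; Graciela (weight 1) → 1/4; Beatriz (weight 1/2) → 1/8.
Nieves is living and takes 1/4.
Teodoro predeceased; the 1/4 allotted to Teodoro's branch passes to Teodoro's issue by representation.
The 1/4 is divided into 2 equal shares of 1/8 among Valentina, Pilar.
Valentina predeceased; the 1/8 allotted to Valentina's branch passes to Valentina's issue by representation.
The 1/8 is divided into 4 equal shares of 1/32 among Yago, Hugo, Ramiro, Soledad.
Yago is living and takes 1/32.
Hugo is living and takes 1/32.
Ramiro is living and takes 1/32.
Soledad is living and takes 1/32.
Pilar is living and takes 1/8.
Diego is living and takes 1/8.
Graciela predeceased; the 1/4 allotted to Graciela's branch passes to Graciela's issue by representation.
The 1/4 is divided into 3 equal shares of 1/12 among Alonso, Joaquin, Elena.
Alonso is living and takes 1/12.
Joaquin is living and takes 1/12.
Elena is living and takes 1/12.
Beatriz is living and takes 1/8.

Alonso 1/12; Beatriz 1/8; Diego 1/8; Elena 1/12; Hugo 1/32; Joaquin 1/12; Nieves 1/4; Pilar 1/8; Ramiro 1/32; Soledad 1/32; Yago 1/32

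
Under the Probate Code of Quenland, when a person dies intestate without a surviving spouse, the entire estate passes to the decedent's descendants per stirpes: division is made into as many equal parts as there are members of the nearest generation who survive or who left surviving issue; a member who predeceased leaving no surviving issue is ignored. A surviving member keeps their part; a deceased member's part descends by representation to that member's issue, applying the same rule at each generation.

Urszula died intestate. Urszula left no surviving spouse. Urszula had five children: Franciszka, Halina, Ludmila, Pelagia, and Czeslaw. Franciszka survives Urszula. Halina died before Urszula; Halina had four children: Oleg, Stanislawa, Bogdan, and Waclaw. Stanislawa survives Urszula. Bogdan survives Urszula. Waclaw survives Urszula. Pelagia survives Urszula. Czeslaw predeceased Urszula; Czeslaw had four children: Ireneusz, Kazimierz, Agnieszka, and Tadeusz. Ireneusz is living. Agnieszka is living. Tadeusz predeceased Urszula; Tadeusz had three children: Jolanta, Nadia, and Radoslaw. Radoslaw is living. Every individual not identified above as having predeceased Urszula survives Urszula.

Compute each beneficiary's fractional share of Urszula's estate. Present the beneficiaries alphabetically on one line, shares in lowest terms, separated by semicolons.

There is no surviving spouse, so the entire estate passes to Urszula's descendants per stirpes.
The estate is divided into 5 equal shares of 1/5 among Franciszka, Halina, Ludmila, Pelagia, Czeslaw.
Franciszka is living and takes 1/5.
Halina predeceased; the 1/5 allotted to Halina's branch passes to Halina's issue by representation.
The 1/5 is divided into 4 equal shares of 1/20 among Oleg, Stanislawa, Bogdan, Waclaw.
Oleg is living and takes 1/20.
Stanislawa is living and takes 1/20.
Bogdan is living and takes 1/20.
Waclaw is living and takes 1/20.
Ludmila is living and takes 1/5.
Pelagia is living and takes 1/5.
Czeslaw predeceased; the 1/5 allotted to Czeslaw's branch passes to Czeslaw's issue by representation.
The 1/5 is divided into 4 equal shares of 1/20 among Ireneusz, Kazimierz, Agnieszka, Tadeusz.
Ireneusz is living and takes 1/20.
Kazimierz is living and takes 1/20.
Agnieszka is living and takes 1/20.
Tadeusz predeceased; the 1/20 allotted to Tadeusz's branch passes to Tadeusz's issue by representation.
The 1/20 is divided into 3 equal shares of 1/60 among Jolanta, Nadia, Radoslaw.
Jolanta is living and takes 1/60.
Nadia is living and takes 1/60.
Radoslaw is living and takes 1/60.

Agnieszka 1/20; Bogdan 1/20; Franciszka 1/5; Ireneusz 1/20; Jolanta 1/60; Kazimierz 1/20; Ludmila 1/5; Nadia 1/60; Oleg 1/20; Pelagia 1/5; Radoslaw 1/60; Stanislawa 1/20; Waclaw 1/20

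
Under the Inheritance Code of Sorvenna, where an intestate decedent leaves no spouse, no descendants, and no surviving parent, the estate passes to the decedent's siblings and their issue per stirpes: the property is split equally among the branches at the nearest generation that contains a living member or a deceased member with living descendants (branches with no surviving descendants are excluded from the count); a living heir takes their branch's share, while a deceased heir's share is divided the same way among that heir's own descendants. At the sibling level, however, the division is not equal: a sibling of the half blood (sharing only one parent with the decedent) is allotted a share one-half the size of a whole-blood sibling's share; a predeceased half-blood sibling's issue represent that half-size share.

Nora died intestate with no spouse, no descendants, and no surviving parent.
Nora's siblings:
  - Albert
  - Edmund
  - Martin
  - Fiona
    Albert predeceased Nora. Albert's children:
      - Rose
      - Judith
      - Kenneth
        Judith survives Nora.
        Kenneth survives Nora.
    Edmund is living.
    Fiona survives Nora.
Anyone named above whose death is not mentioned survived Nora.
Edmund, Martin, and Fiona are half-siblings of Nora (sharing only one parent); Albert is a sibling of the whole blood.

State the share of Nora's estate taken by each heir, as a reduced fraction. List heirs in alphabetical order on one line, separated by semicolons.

No spouse, descendants, or parent survives, so the estate passes to Nora's siblings per stirpes.
Half-blood siblings count for one-half the weight of whole-blood siblings at the initial division.
Dividing 1 in proportion to weights (total weight 5/2): Albert (weight 1) → 2/5; Edmund (weight 1/2) → 1/5; Martin (weight 1/2) → 1/5; Fiona (weight 1/2) → 1/5.
Albert predeceased; the 2/5 allotted to Albert's branch passes to Albert's issue by representation.
The 2/5 is divided into 3 equal shares of 2/15 among Rose, Judith, Kenneth.
Rose is living and takes 2/15.
Judith is living and takes 2/15.
Kenneth is living and takes 2/15.
Edmund is living and takes 1/5.
Martin is living and takes 1/5.
Fiona is living and takes 1/5.

Edmund 1/5; Fiona 1/5; Judith 2/15; Kenneth 2/15; Martin 1/5; Rose 2/15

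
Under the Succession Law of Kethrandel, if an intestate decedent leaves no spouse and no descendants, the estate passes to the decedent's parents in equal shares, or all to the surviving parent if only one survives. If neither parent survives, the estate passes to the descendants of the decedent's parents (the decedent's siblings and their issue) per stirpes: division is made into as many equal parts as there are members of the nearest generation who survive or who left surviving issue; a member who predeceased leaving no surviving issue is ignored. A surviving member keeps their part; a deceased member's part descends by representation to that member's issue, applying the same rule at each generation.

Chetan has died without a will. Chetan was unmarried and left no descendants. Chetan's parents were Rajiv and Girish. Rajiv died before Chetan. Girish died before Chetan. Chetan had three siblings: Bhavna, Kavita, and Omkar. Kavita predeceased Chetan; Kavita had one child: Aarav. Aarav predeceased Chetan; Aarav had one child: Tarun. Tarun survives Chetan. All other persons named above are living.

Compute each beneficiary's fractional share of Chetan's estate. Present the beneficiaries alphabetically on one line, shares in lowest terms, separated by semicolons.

Bhavna 1/3; Omkar 1/3; Tarun 1/3

Neither parent survives and there are no descendants, so the estate passes to Chetan's siblings and their issue per stirpes.
The estate is divided into 3 equal shares of 1/3 among Bhavna, Kavita, Omkar.
Bhavna is living and takes 1/3.
Kavita predeceased; the 1/3 allotted to Kavita's branch passes to Kavita's issue by representation.
Aarav's line is the sole branch at this level, so the full 1/3 passes to Aarav's issue by representation.
Tarun is the sole taker at this level and receives the full 1/3.
Omkar is living and takes 1/3.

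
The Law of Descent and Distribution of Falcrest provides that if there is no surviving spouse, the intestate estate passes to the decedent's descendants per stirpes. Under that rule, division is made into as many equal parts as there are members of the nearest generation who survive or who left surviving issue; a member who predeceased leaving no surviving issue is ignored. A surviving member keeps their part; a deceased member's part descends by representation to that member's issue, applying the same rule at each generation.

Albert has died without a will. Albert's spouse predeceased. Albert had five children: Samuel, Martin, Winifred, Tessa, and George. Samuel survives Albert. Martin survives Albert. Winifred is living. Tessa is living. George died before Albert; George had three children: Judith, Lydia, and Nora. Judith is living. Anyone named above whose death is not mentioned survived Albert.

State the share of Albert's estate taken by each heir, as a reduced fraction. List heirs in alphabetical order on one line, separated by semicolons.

There is no surviving spouse, so the entire estate passes to Albert's descendants per stirpes.
The estate is divided into 5 equal shares of 1/5 among Samuel, Martin, Winifred, Tessa, George.
Samuel is living and takes 1/5.
Martin is living and takes 1/5.
Winifred is living and takes 1/5.
Tessa is living and takes 1/5.
George predeceased; the 1/5 allotted to George's branch passes to George's issue by representation.
The 1/5 is divided into 3 equal shares of 1/15 among Judith, Lydia, Nora.
Judith is living and takes 1/15.
Lydia is living and takes 1/15.
Nora is living and takes 1/15.

Judith 1/15; Lydia 1/15; Martin 1/5; Nora 1/15; Samuel 1/5; Tessa 1/5; Winifred 1/5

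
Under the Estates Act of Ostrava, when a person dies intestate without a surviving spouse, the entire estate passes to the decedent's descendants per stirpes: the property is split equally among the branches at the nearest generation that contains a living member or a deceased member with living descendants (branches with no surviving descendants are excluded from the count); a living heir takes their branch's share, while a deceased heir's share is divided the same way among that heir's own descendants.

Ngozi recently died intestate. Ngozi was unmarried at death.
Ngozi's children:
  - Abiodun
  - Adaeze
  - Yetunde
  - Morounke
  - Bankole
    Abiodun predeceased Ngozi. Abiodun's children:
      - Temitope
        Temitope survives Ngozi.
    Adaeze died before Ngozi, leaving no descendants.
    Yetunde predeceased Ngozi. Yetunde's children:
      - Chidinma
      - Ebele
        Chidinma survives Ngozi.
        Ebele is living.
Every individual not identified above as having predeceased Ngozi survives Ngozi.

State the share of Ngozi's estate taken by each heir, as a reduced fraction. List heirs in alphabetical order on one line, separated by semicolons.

Bankole 1/4; Chidinma 1/8; Ebele 1/8; Morounke 1/4; Temitope 1/4

There is no surviving spouse, so the entire estate passes to Ngozi's descendants per stirpes.
Adaeze left no surviving issue, so that branch lapses and is disregarded.
The estate is divided into 4 equal shares of 1/4 among Abiodun, Yetunde, Morounke, Bankole.
Abiodun predeceased; the 1/4 allotted to Abiodun's branch passes to Abiodun's issue by representation.
Temitope is the sole taker at this level and receives the full 1/4.
Yetunde predeceased; the 1/4 allotted to Yetunde's branch passes to Yetunde's issue by representation.
The 1/4 is divided into 2 equal shares of 1/8 among Chidinma, Ebele.
Chidinma is living and takes 1/8.
Ebele is living and takes 1/8.
Morounke is living and takes 1/4.
Bankole is living and takes 1/4.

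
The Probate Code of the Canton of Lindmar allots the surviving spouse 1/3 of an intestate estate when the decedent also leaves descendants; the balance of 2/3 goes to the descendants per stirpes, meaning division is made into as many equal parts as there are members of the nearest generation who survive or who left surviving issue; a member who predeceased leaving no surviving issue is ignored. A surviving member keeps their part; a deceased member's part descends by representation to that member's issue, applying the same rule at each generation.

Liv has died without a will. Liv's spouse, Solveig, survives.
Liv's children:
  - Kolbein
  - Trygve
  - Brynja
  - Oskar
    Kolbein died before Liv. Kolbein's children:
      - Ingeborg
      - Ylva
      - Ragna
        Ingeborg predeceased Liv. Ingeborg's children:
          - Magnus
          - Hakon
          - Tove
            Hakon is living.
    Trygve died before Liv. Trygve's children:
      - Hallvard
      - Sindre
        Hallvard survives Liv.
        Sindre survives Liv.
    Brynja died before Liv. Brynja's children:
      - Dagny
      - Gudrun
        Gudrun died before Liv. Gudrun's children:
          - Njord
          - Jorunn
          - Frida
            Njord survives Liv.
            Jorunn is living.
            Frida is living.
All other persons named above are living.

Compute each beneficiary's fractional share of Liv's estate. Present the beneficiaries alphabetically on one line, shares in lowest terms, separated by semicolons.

Dagny 1/12; Frida 1/36; Hakon 1/54; Hallvard 1/12; Jorunn 1/36; Magnus 1/54; Njord 1/36; Oskar 1/6; Ragna 1/18; Sindre 1/12; Solveig 1/3; Tove 1/54; Ylva 1/18

Solveig, as surviving spouse, takes 1/3.
The remaining 2/3 passes to Liv's descendants per stirpes.
The 2/3 is divided into 4 equal shares of 1/6 among Kolbein, Trygve, Brynja, Oskar.
Kolbein predeceased; the 1/6 allotted to Kolbein's branch passes to Kolbein's issue by representation.
The 1/6 is divided into 3 equal shares of 1/18 among Ingeborg, Ylva, Ragna.
Ingeborg predeceased; the 1/18 allotted to Ingeborg's branch passes to Ingeborg's issue by representation.
The 1/18 is divided into 3 equal shares of 1/54 among Magnus, Hakon, Tove.
Magnus is living and takes 1/54.
Hakon is living and takes 1/54.
Tove is living and takes 1/54.
Ylva is living and takes 1/18.
Ragna is living and takes 1/18.
Trygve predeceased; the 1/6 allotted to Trygve's branch passes to Trygve's issue by representation.
The 1/6 is divided into 2 equal shares of 1/12 among Hallvard, Sindre.
Hallvard is living and takes 1/12.
Sindre is living and takes 1/12.
Brynja predeceased; the 1/6 allotted to Brynja's branch passes to Brynja's issue by representation.
The 1/6 is divided into 2 equal shares of 1/12 among Dagny, Gudrun.
Dagny is living and takes 1/12.
Gudrun predeceased; the 1/12 allotted to Gudrun's branch passes to Gudrun's issue by representation.
The 1/12 is divided into 3 equal shares of 1/36 among Njord, Jorunn, Frida.
Njord is living and takes 1/36.
Jorunn is living and takes 1/36.
Frida is living and takes 1/36.
Oskar is living and takes 1/6.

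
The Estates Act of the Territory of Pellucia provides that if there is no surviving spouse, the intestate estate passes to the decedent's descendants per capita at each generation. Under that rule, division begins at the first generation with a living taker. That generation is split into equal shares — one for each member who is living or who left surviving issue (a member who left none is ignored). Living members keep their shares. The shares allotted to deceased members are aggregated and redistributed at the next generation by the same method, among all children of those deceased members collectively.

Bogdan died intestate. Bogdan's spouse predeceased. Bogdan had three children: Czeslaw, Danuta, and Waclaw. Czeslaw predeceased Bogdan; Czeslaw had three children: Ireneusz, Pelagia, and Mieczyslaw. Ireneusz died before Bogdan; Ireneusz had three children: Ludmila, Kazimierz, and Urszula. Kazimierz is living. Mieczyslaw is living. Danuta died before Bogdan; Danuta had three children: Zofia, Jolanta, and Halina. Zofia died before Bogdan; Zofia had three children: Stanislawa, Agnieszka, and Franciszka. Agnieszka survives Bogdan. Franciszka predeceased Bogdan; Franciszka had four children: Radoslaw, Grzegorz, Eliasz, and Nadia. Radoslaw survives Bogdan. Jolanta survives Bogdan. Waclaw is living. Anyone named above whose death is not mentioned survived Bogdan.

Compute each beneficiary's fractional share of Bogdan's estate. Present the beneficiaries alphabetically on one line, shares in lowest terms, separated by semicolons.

There is no surviving spouse, so the entire estate passes to Bogdan's descendants per capita at each generation.
At generation 1 (Czeslaw, Danuta, Waclaw) there are 3 shares of (1)/3 = 1/3 each.
Living: Waclaw — each takes 1/3.
Deceased: Czeslaw and Danuta. Their combined 2/3 is pooled and carried to generation 2.
At generation 2 (Ireneusz, Pelagia, Mieczyslaw, Zofia, Jolanta, Halina) there are 6 shares of (2/3)/6 = 1/9 each.
Living: Pelagia, Mieczyslaw, Jolanta, and Halina — each takes 1/9.
Deceased: Ireneusz and Zofia. Their combined 2/9 is pooled and carried to generation 3.
At generation 3 (Ludmila, Kazimierz, Urszula, Stanislawa, Agnieszka, Franciszka) there are 6 shares of (2/9)/6 = 1/27 each.
Living: Ludmila, Kazimierz, Urszula, Stanislawa, and Agnieszka — each takes 1/27.
Deceased: Franciszka. That 1/27 share is carried to generation 4.
At generation 4 (Radoslaw, Grzegorz, Eliasz, Nadia) there are 4 shares of (1/27)/4 = 1/108 each.
Living: Radoslaw, Grzegorz, Eliasz, and Nadia — each takes 1/108.

Agnieszka 1/27; Eliasz 1/108; Grzegorz 1/108; Halina 1/9; Jolanta 1/9; Kazimierz 1/27; Ludmila 1/27; Mieczyslaw 1/9; Nadia 1/108; Pelagia 1/9; Radoslaw 1/108; Stanislawa 1/27; Urszula 1/27; Waclaw 1/3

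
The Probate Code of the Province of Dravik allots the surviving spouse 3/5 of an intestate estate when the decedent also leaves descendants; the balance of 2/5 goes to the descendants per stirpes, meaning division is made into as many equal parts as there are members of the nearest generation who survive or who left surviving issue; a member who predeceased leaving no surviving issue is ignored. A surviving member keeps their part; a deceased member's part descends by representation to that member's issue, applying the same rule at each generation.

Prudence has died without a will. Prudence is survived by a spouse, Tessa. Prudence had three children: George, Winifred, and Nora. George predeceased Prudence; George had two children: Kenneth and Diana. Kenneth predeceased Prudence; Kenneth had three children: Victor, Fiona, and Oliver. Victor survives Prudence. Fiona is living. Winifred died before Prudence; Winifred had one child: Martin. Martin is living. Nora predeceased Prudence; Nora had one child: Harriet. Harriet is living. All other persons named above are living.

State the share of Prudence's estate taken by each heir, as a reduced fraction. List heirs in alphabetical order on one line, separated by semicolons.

Diana 1/15; Fiona 1/45; Harriet 2/15; Martin 2/15; Oliver 1/45; Tessa 3/5; Victor 1/45

Tessa, as surviving spouse, takes 3/5.
The remaining 2/5 passes to Prudence's descendants per stirpes.
The 2/5 is divided into 3 equal shares of 2/15 among George, Winifred, Nora.
George predeceased; the 2/15 allotted to George's branch passes to George's issue by representation.
The 2/15 is divided into 2 equal shares of 1/15 among Kenneth, Diana.
Kenneth predeceased; the 1/15 allotted to Kenneth's branch passes to Kenneth's issue by representation.
The 1/15 is divided into 3 equal shares of 1/45 among Victor, Fiona, Oliver.
Victor is living and takes 1/45.
Fiona is living and takes 1/45.
Oliver is living and takes 1/45.
Diana is living and takes 1/15.
Winifred predeceased; the 2/15 allotted to Winifred's branch passes to Winifred's issue by representation.
Martin is the sole taker at this level and receives the full 2/15.
Nora predeceased; the 2/15 allotted to Nora's branch passes to Nora's issue by representation.
Harriet is the sole taker at this level and receives the full 2/15.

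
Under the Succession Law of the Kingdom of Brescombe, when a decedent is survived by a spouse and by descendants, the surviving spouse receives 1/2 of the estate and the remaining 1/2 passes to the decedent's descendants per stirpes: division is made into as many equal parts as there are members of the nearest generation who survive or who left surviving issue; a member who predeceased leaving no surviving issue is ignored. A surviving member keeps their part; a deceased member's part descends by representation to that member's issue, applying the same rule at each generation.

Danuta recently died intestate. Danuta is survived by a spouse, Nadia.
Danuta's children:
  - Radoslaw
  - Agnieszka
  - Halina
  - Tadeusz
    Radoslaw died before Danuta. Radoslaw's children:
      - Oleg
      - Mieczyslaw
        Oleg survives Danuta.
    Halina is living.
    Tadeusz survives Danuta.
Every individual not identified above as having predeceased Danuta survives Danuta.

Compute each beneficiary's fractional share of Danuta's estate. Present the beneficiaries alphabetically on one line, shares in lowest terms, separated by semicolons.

Agnieszka 1/8; Halina 1/8; Mieczyslaw 1/16; Nadia 1/2; Oleg 1/16; Tadeusz 1/8

Nadia, as surviving spouse, takes 1/2.
The remaining 1/2 passes to Danuta's descendants per stirpes.
The 1/2 is divided into 4 equal shares of 1/8 among Radoslaw, Agnieszka, Halina, Tadeusz.
Radoslaw predeceased; the 1/8 allotted to Radoslaw's branch passes to Radoslaw's issue by representation.
The 1/8 is divided into 2 equal shares of 1/16 among Oleg, Mieczyslaw.
Oleg is living and takes 1/16.
Mieczyslaw is living and takes 1/16.
Agnieszka is living and takes 1/8.
Halina is living and takes 1/8.
Tadeusz is living and takes 1/8.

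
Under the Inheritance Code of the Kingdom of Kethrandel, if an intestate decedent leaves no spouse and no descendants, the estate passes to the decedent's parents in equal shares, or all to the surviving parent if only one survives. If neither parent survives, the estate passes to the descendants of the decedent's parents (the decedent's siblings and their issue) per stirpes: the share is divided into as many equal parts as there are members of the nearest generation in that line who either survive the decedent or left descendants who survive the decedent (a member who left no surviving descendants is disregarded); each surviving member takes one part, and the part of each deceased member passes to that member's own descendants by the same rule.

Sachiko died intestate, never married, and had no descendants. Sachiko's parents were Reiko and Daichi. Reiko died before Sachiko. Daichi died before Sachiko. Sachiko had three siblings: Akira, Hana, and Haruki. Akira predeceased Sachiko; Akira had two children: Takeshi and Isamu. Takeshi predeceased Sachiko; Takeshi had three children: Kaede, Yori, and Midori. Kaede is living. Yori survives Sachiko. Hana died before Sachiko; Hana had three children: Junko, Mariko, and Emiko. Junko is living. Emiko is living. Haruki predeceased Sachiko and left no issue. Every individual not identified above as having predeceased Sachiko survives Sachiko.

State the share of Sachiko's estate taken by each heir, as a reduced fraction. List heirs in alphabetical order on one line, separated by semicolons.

Neither parent survives and there are no descendants, so the estate passes to Sachiko's siblings and their issue per stirpes.
Haruki left no surviving issue, so that branch lapses and is disregarded.
The estate is divided into 2 equal shares of 1/2 among Akira, Hana.
Akira predeceased; the 1/2 allotted to Akira's branch passes to Akira's issue by representation.
The 1/2 is divided into 2 equal shares of 1/4 among Takeshi, Isamu.
Takeshi predeceased; the 1/4 allotted to Takeshi's branch passes to Takeshi's issue by representation.
The 1/4 is divided into 3 equal shares of 1/12 among Kaede, Yori, Midori.
Kaede is living and takes 1/12.
Yori is living and takes 1/12.
Midori is living and takes 1/12.
Isamu is living and takes 1/4.
Hana predeceased; the 1/2 allotted to Hana's branch passes to Hana's issue by representation.
The 1/2 is divided into 3 equal shares of 1/6 among Junko, Mariko, Emiko.
Junko is living and takes 1/6.
Mariko is living and takes 1/6.
Emiko is living and takes 1/6.

Emiko 1/6; Isamu 1/4; Junko 1/6; Kaede 1/12; Mariko 1/6; Midori 1/12; Yori 1/12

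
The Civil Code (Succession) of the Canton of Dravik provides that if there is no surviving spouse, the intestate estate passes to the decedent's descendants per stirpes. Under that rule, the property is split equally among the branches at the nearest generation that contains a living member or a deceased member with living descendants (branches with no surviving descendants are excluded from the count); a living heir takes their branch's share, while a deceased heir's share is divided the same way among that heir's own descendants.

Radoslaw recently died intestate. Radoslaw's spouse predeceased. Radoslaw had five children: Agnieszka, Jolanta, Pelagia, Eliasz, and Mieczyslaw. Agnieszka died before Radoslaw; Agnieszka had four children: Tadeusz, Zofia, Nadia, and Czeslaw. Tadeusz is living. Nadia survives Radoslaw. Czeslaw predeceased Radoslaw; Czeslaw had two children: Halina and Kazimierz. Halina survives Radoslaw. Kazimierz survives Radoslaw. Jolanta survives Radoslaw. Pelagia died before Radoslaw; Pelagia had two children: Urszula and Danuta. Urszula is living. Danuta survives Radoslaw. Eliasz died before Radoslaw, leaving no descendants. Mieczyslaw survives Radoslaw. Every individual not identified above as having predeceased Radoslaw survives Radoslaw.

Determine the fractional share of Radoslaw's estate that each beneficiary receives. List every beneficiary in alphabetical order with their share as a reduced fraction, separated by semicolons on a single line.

Danuta 1/8; Halina 1/32; Jolanta 1/4; Kazimierz 1/32; Mieczyslaw 1/4; Nadia 1/16; Tadeusz 1/16; Urszula 1/8; Zofia 1/16

There is no surviving spouse, so the entire estate passes to Radoslaw's descendants per stirpes.
Eliasz left no surviving issue, so that branch lapses and is disregarded.
The estate is divided into 4 equal shares of 1/4 among Agnieszka, Jolanta, Pelagia, Mieczyslaw.
Agnieszka predeceased; the 1/4 allotted to Agnieszka's branch passes to Agnieszka's issue by representation.
The 1/4 is divided into 4 equal shares of 1/16 among Tadeusz, Zofia, Nadia, Czeslaw.
Tadeusz is living and takes 1/16.
Zofia is living and takes 1/16.
Nadia is living and takes 1/16.
Czeslaw predeceased; the 1/16 allotted to Czeslaw's branch passes to Czeslaw's issue by representation.
The 1/16 is divided into 2 equal shares of 1/32 among Halina, Kazimierz.
Halina is living and takes 1/32.
Kazimierz is living and takes 1/32.
Jolanta is living and takes 1/4.
Pelagia predeceased; the 1/4 allotted to Pelagia's branch passes to Pelagia's issue by representation.
The 1/4 is divided into 2 equal shares of 1/8 among Urszula, Danuta.
Urszula is living and takes 1/8.
Danuta is living and takes 1/8.
Mieczyslaw is living and takes 1/4.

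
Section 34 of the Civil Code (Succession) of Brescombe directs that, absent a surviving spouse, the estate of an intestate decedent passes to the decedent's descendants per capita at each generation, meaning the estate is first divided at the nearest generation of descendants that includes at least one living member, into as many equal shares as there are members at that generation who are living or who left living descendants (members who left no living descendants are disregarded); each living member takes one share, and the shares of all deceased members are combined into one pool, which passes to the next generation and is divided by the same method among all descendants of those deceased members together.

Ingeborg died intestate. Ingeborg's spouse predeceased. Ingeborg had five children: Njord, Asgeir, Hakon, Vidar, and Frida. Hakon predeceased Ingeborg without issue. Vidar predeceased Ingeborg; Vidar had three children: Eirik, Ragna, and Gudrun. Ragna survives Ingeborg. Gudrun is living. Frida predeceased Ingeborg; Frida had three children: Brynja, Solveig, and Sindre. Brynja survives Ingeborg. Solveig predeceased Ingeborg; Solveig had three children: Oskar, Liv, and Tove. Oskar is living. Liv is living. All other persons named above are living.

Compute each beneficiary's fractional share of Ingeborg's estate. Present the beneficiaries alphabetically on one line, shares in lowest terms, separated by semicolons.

There is no surviving spouse, so the entire estate passes to Ingeborg's descendants per capita at each generation.
At generation 1 (Njord, Asgeir, Vidar, Frida) there are 4 shares of (1)/4 = 1/4 each.
Living: Njord and Asgeir — each takes 1/4.
Deceased: Vidar and Frida. Their combined 1/2 is pooled and carried to generation 2.
At generation 2 (Eirik, Ragna, Gudrun, Brynja, Solveig, Sindre) there are 6 shares of (1/2)/6 = 1/12 each.
Living: Eirik, Ragna, Gudrun, Brynja, and Sindre — each takes 1/12.
Deceased: Solveig. That 1/12 share is carried to generation 3.
At generation 3 (Oskar, Liv, Tove) there are 3 shares of (1/12)/3 = 1/36 each.
Living: Oskar, Liv, and Tove — each takes 1/36.

Asgeir 1/4; Brynja 1/12; Eirik 1/12; Gudrun 1/12; Liv 1/36; Njord 1/4; Oskar 1/36; Ragna 1/12; Sindre 1/12; Tove 1/36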